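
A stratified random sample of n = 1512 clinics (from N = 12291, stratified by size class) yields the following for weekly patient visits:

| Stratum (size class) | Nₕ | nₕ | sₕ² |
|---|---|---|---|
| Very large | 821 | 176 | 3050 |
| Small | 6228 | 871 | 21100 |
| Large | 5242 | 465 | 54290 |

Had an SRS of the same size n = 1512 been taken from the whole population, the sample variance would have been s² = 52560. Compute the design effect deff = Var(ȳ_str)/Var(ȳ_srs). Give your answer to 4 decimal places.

Var(ȳ_str) = Σ Wₕ²(1−fₕ)sₕ²/nₕ with Wₕ = Nₕ/12291:
  Very large: (821/12291)²·(1−176/821)·3050/176 = 0.060745709
  Small: (6228/12291)²·(1−871/6228)·21100/871 = 5.350078
  Large: (5242/12291)²·(1−465/5242)·54290/465 = 19.35284
  → Var(ȳ_str) = 24.763664.
Var(ȳ_srs) = (1 − 1512/12291)·52560/1512 = 30.485605.
deff = 24.763664 / 30.485605 = 0.8123.

0.8123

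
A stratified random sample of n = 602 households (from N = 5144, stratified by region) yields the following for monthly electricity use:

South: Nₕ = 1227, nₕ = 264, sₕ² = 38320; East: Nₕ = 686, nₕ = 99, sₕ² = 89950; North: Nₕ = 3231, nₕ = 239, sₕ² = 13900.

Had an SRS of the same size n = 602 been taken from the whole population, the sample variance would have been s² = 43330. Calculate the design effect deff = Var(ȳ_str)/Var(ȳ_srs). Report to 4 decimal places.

0.6539

Var(ȳ_str) = Σ Wₕ²(1−fₕ)sₕ²/nₕ with Wₕ = Nₕ/5144:
  South: (1227/5144)²·(1−264/1227)·38320/264 = 6.4817235
  East: (686/5144)²·(1−99/686)·89950/99 = 13.826946
  North: (3231/5144)²·(1−239/3231)·13900/239 = 21.247778
  → Var(ȳ_str) = 41.556448.
Var(ȳ_srs) = (1 − 602/5144)·43330/602 = 63.553338.
deff = 41.556448 / 63.553338 = 0.6539.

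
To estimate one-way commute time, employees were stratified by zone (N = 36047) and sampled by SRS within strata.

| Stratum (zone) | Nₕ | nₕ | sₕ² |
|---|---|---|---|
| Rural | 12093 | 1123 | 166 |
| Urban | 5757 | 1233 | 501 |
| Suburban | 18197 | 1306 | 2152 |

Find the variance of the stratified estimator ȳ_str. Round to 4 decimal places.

Var(ȳ_str) = Σₕ Wₕ²(1 − fₕ)sₕ²/nₕ with Wₕ = Nₕ/N, N = 36047.
Rural: Wₕ = 0.33547868; term = 0.33547868²·(1 − 0.09286364)·166/1123 = 0.015091443.
Urban: Wₕ = 0.15970816; term = 0.15970816²·(1 − 0.21417405)·501/1233 = 0.0081443274.
Suburban: Wₕ = 0.50481316; term = 0.50481316²·(1 − 0.07177007)·2152/1306 = 0.38977681.
Sum = 0.41301258.

0.4130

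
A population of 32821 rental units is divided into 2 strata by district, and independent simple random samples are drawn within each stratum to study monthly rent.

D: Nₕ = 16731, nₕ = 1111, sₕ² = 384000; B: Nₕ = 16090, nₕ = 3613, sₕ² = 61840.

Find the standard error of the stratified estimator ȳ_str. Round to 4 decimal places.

Var(ȳ_str) = Σₕ Wₕ²(1 − fₕ)sₕ²/nₕ with Wₕ = Nₕ/N, N = 32821.
D: Wₕ = 0.50976509; term = 0.50976509²·(1 − 0.06640368)·384000/1111 = 83.852589.
B: Wₕ = 0.49023491; term = 0.49023491²·(1 − 0.22454941)·61840/3613 = 3.1898049.
Sum = 87.042394.
SE = √(87.042394) = 9.3297.

9.3297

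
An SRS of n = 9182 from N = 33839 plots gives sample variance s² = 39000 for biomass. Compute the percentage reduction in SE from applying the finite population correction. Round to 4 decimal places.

f = n/N = 9182/33839 = 0.27134372.
SE_no-fpc = √(s²/n) = 2.060932; SE_fpc = √((1−f)s²/n) = 1.7592397.
Ratio = √(1−f) = 0.85361366. Reduction = 100·(1 − 0.85361366) = 14.6386%.

14.6386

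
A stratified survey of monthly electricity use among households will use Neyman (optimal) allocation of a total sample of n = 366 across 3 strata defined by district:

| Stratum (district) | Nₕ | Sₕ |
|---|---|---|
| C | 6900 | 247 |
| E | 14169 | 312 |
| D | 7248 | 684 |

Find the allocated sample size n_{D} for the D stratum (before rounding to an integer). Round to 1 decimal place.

163.7

Neyman allocation: nₕ = n·NₕSₕ / Σⱼ NⱼSⱼ.
Σ NⱼSⱼ = 6900·247 + 14169·312 + 7248·684 = 1.108266 × 10^7.
n_{D} = 366·7248·684 / (1.108266 × 10^7) = 163.7.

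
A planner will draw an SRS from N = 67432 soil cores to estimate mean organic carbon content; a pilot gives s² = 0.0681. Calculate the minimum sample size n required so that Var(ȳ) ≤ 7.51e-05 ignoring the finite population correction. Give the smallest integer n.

Without fpc, n₀ = s²/D = 0.0681/7.51e-05 = 906.7909.
Rounding up, n = 907.

907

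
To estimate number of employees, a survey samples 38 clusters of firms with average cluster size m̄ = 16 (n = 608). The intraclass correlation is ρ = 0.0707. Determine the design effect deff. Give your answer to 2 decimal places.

2.06

deff = 1 + (16 − 1)·0.0707 = 1 + 1.0605 = 2.0605.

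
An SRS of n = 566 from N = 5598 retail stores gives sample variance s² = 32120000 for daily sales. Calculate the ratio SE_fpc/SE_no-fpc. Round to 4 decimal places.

f = n/N = 566/5598 = 0.10110754.
SE_no-fpc = √(s²/n) = 238.22073; SE_fpc = √((1−f)s²/n) = 225.85693.
Ratio = √(1−f) = 0.94809939.

0.9481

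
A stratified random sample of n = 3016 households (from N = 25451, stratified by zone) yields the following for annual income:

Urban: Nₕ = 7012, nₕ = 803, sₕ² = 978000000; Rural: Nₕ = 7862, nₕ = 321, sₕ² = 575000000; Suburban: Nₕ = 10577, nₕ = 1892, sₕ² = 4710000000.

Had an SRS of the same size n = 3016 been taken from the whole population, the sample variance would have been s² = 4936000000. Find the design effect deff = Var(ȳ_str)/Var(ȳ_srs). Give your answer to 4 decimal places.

Var(ȳ_str) = Σ Wₕ²(1−fₕ)sₕ²/nₕ with Wₕ = Nₕ/25451:
  Urban: (7012/25451)²·(1−803/7012)·978000000/803 = 81861.024
  Rural: (7862/25451)²·(1−321/7862)·575000000/321 = 163951.39
  Suburban: (10577/25451)²·(1−1892/10577)·4710000000/1892 = 353038.77
  → Var(ȳ_str) = 598851.18.
Var(ȳ_srs) = (1 − 3016/25451)·4936000000/3016 = 1.4426635 × 10^6.
deff = 598851.18 / (1.4426635 × 10^6) = 0.4151.

0.4151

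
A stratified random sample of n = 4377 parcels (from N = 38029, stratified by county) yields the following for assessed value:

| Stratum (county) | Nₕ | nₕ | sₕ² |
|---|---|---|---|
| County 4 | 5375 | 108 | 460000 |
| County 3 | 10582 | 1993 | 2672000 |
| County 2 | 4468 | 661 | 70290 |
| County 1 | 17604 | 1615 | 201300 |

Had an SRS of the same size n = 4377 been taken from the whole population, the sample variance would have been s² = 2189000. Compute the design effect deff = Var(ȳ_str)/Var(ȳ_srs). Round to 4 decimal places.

Var(ȳ_str) = Σ Wₕ²(1−fₕ)sₕ²/nₕ with Wₕ = Nₕ/38029:
  County 4: (5375/38029)²·(1−108/5375)·460000/108 = 83.376959
  County 3: (10582/38029)²·(1−1993/10582)·2672000/1993 = 84.25772
  County 2: (4468/38029)²·(1−661/4468)·70290/661 = 1.2507149
  County 1: (17604/38029)²·(1−1615/17604)·201300/1615 = 24.259067
  → Var(ȳ_str) = 193.14446.
Var(ȳ_srs) = (1 − 4377/38029)·2189000/4377 = 442.5529.
deff = 193.14446 / 442.5529 = 0.4364.

0.4364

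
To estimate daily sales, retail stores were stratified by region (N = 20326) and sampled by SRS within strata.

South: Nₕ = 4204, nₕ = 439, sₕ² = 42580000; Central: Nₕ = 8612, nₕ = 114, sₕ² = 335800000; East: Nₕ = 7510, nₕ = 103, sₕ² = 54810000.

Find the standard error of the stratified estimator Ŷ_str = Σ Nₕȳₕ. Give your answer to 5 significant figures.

1.5707 × 10^7

Var(Ŷ_str) = Σₕ Nₕ²(1 − fₕ)sₕ²/nₕ.
South: 4204²·(1 − 439/4204)·42580000/439 = 1.5352137 × 10^12.
Central: 8612²·(1 − 114/8612)·335800000/114 = 2.155741 × 10^14.
East: 7510²·(1 − 103/7510)·54810000/103 = 2.9600896 × 10^13.
Sum = 2.4671021 × 10^14.
SE = √(2.4671021 × 10^14) = 1.5707 × 10^7.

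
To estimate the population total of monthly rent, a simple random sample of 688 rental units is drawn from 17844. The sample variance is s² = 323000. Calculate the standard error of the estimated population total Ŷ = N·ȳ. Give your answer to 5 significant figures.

Var(Ŷ) = N²·Var(ȳ) = N²·(1 − n/N)·s²/n.
f = 688/17844 = 0.03855638; Var(ȳ) = 0.96144362·323000/688 = 451.37542.
Var(Ŷ) = 17844² · 451.37542 = 1.437217 × 10^11.
SE(Ŷ) = √(1.437217 × 10^11) = 379110.

379110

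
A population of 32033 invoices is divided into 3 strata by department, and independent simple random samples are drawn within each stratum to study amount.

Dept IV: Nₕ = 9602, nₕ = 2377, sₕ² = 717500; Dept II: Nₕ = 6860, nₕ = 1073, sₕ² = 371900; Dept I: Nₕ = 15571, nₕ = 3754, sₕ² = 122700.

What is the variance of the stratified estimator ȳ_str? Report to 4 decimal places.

Var(ȳ_str) = Σₕ Wₕ²(1 − fₕ)sₕ²/nₕ with Wₕ = Nₕ/N, N = 32033.
Dept IV: Wₕ = 0.29975338; term = 0.29975338²·(1 − 0.24755259)·717500/2377 = 20.40784.
Dept II: Wₕ = 0.21415415; term = 0.21415415²·(1 − 0.15641399)·371900/1073 = 13.409384.
Dept I: Wₕ = 0.48609247; term = 0.48609247²·(1 − 0.24108920)·122700/3754 = 5.8610956.
Sum = 39.67832.

39.6783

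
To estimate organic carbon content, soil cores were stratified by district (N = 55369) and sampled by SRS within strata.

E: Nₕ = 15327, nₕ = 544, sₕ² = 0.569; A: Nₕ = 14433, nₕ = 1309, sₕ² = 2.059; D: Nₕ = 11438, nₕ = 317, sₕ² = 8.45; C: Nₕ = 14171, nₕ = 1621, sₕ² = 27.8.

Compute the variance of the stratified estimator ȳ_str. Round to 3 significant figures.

Var(ȳ_str) = Σₕ Wₕ²(1 − fₕ)sₕ²/nₕ with Wₕ = Nₕ/N, N = 55369.
E: Wₕ = 0.27681555; term = 0.27681555²·(1 − 0.03549292)·0.569/544 = 7.7303604 × 10^-5.
A: Wₕ = 0.26066933; term = 0.26066933²·(1 − 0.09069494)·2.059/1309 = 9.7186552 × 10^-5.
D: Wₕ = 0.20657769; term = 0.20657769²·(1 − 0.02771464)·8.45/317 = 0.0011060074.
C: Wₕ = 0.25593744; term = 0.25593744²·(1 − 0.11438854)·27.8/1621 = 9.9488445 × 10^-4.
Sum = 0.002275382.

0.00228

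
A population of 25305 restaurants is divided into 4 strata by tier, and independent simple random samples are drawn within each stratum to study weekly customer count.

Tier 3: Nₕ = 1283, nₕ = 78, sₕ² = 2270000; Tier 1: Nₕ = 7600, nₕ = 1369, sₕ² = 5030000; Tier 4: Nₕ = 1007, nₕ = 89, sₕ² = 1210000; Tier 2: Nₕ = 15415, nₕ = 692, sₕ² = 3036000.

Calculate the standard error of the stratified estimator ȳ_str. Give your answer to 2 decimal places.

Var(ȳ_str) = Σₕ Wₕ²(1 − fₕ)sₕ²/nₕ with Wₕ = Nₕ/N, N = 25305.
Tier 3: Wₕ = 0.05070144; term = 0.05070144²·(1 − 0.06079501)·2270000/78 = 70.263904.
Tier 1: Wₕ = 0.30033590; term = 0.30033590²·(1 − 0.18013158)·5030000/1369 = 271.721.
Tier 4: Wₕ = 0.03979451; term = 0.03979451²·(1 − 0.08838133)·1210000/89 = 19.627041.
Tier 2: Wₕ = 0.60916815; term = 0.60916815²·(1 − 0.04489134)·3036000/692 = 1554.9729.
Sum = 1916.5848.
SE = √(1916.5848) = 43.78.

43.78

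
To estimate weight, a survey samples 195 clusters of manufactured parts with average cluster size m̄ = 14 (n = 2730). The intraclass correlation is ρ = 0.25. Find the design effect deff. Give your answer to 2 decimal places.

deff = 1 + (14 − 1)·0.25 = 1 + 3.25 = 4.25.

4.25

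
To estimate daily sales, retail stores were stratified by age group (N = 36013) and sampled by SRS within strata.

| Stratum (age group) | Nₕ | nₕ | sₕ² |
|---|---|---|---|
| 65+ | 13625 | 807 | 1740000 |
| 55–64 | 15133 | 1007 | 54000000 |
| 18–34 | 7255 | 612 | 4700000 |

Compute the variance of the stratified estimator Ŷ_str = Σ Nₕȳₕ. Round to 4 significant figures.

1.221 × 10^13

Var(Ŷ_str) = Σₕ Nₕ²(1 − fₕ)sₕ²/nₕ.
65+: 13625²·(1 − 807/13625)·1740000/807 = 3.7655853 × 10^11.
55–64: 15133²·(1 − 1007/15133)·54000000/1007 = 1.146327 × 10^13.
18–34: 7255²·(1 − 612/7255)·4700000/612 = 3.7012473 × 10^11.
Sum = 1.2209953 × 10^13.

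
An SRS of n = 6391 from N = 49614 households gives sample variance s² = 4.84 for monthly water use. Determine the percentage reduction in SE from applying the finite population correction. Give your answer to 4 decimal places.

6.6627

f = n/N = 6391/49614 = 0.12881445.
SE_no-fpc = √(s²/n) = 0.027519356; SE_fpc = √((1−f)s²/n) = 0.02568583.
Ratio = √(1−f) = 0.93337321. Reduction = 100·(1 − 0.93337321) = 6.6627%.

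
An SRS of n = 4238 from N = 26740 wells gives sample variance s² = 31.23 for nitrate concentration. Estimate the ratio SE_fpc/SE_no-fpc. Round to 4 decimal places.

f = n/N = 4238/26740 = 0.15848915.
SE_no-fpc = √(s²/n) = 0.085843124; SE_fpc = √((1−f)s²/n) = 0.078747246.
Ratio = √(1−f) = 0.91733900.

0.9173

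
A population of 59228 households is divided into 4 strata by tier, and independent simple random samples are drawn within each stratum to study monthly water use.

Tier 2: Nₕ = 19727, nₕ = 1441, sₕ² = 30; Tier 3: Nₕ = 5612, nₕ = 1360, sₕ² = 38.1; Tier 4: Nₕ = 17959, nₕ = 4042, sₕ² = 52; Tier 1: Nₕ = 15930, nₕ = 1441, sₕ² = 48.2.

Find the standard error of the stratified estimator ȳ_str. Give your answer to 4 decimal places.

0.0738

Var(ȳ_str) = Σₕ Wₕ²(1 − fₕ)sₕ²/nₕ with Wₕ = Nₕ/N, N = 59228.
Tier 2: Wₕ = 0.33306882; term = 0.33306882²·(1 − 0.07304709)·30/1441 = 0.0021408335.
Tier 3: Wₕ = 0.09475248; term = 0.09475248²·(1 − 0.24233785)·38.1/1360 = 1.9056487 × 10^-4.
Tier 4: Wₕ = 0.30321807; term = 0.30321807²·(1 − 0.22506821)·52/4042 = 9.1660174 × 10^-4.
Tier 1: Wₕ = 0.26896063; term = 0.26896063²·(1 − 0.09045825)·48.2/1441 = 0.0022008128.
Sum = 0.0054488129.
SE = √(0.0054488129) = 0.0738.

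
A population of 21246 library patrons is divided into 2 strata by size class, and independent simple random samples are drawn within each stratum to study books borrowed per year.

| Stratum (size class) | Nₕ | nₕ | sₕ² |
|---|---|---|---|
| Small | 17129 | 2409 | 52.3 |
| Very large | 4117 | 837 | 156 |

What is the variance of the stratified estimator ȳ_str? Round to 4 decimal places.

Var(ȳ_str) = Σₕ Wₕ²(1 − fₕ)sₕ²/nₕ with Wₕ = Nₕ/N, N = 21246.
Small: Wₕ = 0.80622235; term = 0.80622235²·(1 − 0.14063868)·52.3/2409 = 0.012126916.
Very large: Wₕ = 0.19377765; term = 0.19377765²·(1 − 0.20330338)·156/837 = 0.0055757013.
Sum = 0.017702617.

0.0177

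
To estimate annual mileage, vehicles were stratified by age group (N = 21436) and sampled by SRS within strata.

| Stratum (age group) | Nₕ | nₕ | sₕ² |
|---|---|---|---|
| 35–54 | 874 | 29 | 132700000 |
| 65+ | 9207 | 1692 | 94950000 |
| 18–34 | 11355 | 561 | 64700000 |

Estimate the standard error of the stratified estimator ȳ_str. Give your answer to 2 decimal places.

Var(ȳ_str) = Σₕ Wₕ²(1 − fₕ)sₕ²/nₕ with Wₕ = Nₕ/N, N = 21436.
35–54: Wₕ = 0.04077253; term = 0.04077253²·(1 − 0.03318078)·132700000/29 = 7354.5071.
65+: Wₕ = 0.42951110; term = 0.42951110²·(1 − 0.18377322)·94950000/1692 = 8449.952.
18–34: Wₕ = 0.52971636; term = 0.52971636²·(1 − 0.04940555)·64700000/561 = 30762.631.
Sum = 46567.09.
SE = √(46567.09) = 215.79.

215.79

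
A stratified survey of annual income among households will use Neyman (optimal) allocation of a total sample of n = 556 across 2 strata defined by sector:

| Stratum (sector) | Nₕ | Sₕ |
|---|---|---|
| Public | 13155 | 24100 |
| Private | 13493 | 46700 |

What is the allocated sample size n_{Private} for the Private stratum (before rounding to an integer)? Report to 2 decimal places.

369.89

Neyman allocation: nₕ = n·NₕSₕ / Σⱼ NⱼSⱼ.
Σ NⱼSⱼ = 13155·24100 + 13493·46700 = 9.471586 × 10^8.
n_{Private} = 556·13493·46700 / (9.471586 × 10^8) = 369.89.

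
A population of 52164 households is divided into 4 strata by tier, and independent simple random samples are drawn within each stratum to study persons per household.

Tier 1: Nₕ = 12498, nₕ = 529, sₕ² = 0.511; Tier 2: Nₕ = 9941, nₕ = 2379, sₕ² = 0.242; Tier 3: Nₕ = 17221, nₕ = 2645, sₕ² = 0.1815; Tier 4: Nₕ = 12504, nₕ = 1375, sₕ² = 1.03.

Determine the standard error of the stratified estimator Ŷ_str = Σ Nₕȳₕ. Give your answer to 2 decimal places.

523.08

Var(Ŷ_str) = Σₕ Nₕ²(1 − fₕ)sₕ²/nₕ.
Tier 1: 12498²·(1 − 529/12498)·0.511/529 = 144498.59.
Tier 2: 9941²·(1 − 2379/9941)·0.242/2379 = 7646.9398.
Tier 3: 17221²·(1 − 2645/17221)·0.1815/2645 = 17224.542.
Tier 4: 12504²·(1 − 1375/12504)·1.03/1375 = 104241.26.
Sum = 273611.33.
SE = √(273611.33) = 523.08.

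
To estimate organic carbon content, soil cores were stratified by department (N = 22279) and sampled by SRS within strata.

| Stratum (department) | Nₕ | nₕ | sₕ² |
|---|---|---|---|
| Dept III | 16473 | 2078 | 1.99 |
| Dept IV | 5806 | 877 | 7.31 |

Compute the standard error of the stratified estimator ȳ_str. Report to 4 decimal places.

Var(ȳ_str) = Σₕ Wₕ²(1 − fₕ)sₕ²/nₕ with Wₕ = Nₕ/N, N = 22279.
Dept III: Wₕ = 0.73939584; term = 0.73939584²·(1 − 0.12614581)·1.99/2078 = 4.5750992 × 10^-4.
Dept IV: Wₕ = 0.26060416; term = 0.26060416²·(1 − 0.15105064)·7.31/877 = 4.8057619 × 10^-4.
Sum = 9.3808611 × 10^-4.
SE = √(9.3808611 × 10^-4) = 0.0306.

0.0306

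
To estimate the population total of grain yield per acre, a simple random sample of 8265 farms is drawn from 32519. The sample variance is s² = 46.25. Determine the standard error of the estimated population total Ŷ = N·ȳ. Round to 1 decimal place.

2100.8

Var(Ŷ) = N²·Var(ȳ) = N²·(1 − n/N)·s²/n.
f = 8265/32519 = 0.25415911; Var(ȳ) = 0.74584089·46.25/8265 = 0.0041736408.
Var(Ŷ) = 32519² · 0.0041736408 = 4.413564 × 10^6.
SE(Ŷ) = √(4.413564 × 10^6) = 2100.8.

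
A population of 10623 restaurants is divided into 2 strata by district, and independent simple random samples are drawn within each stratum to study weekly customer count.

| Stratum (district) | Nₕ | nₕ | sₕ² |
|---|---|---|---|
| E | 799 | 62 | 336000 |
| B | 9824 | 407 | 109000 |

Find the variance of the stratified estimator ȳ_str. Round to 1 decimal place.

247.8

Var(ȳ_str) = Σₕ Wₕ²(1 − fₕ)sₕ²/nₕ with Wₕ = Nₕ/N, N = 10623.
E: Wₕ = 0.07521416; term = 0.07521416²·(1 − 0.07759700)·336000/62 = 28.279224.
B: Wₕ = 0.92478584; term = 0.92478584²·(1 − 0.04142915)·109000/407 = 219.55263.
Sum = 247.83185.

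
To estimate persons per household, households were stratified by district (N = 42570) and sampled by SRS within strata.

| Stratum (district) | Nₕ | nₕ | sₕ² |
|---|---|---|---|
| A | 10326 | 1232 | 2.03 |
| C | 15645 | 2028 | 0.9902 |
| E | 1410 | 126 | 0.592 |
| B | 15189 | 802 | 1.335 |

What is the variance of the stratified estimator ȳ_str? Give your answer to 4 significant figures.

3.482 × 10^-4

Var(ȳ_str) = Σₕ Wₕ²(1 − fₕ)sₕ²/nₕ with Wₕ = Nₕ/N, N = 42570.
A: Wₕ = 0.24256519; term = 0.24256519²·(1 − 0.11931048)·2.03/1232 = 8.538176 × 10^-5.
C: Wₕ = 0.36751233; term = 0.36751233²·(1 − 0.12962608)·0.9902/2028 = 5.7399046 × 10^-5.
E: Wₕ = 0.03312192; term = 0.03312192²·(1 − 0.08936170)·0.592/126 = 4.6938369 × 10^-6.
B: Wₕ = 0.35680056; term = 0.35680056²·(1 − 0.05280137)·1.335/802 = 2.0072387 × 10^-4.
Sum = 3.4819851 × 10^-4.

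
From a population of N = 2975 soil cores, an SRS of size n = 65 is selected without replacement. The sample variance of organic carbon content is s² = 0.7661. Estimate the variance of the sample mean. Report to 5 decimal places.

Under SRS without replacement, Var(ȳ) = (1 − f)·s²/n with f = n/N = 65/2975 = 0.02184874.
Var(ȳ) = (1 − 0.02184874)·0.7661/65 = 0.97815126·0.011786154 = 0.011528641.

0.01153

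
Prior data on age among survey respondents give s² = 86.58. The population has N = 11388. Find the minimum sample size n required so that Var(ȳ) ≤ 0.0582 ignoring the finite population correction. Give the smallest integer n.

1488

Without fpc, n₀ = s²/D = 86.58/0.0582 = 1487.6289.
Rounding up, n = 1488.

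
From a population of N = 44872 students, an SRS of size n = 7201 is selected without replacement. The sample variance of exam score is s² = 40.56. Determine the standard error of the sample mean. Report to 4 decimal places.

0.0688

Under SRS without replacement, Var(ȳ) = (1 − f)·s²/n with f = n/N = 7201/44872 = 0.16047869.
Var(ȳ) = (1 − 0.16047869)·40.56/7201 = 0.83952131·0.005632551 = 0.0047286466.
SE(ȳ) = √(0.0047286466) = 0.0688.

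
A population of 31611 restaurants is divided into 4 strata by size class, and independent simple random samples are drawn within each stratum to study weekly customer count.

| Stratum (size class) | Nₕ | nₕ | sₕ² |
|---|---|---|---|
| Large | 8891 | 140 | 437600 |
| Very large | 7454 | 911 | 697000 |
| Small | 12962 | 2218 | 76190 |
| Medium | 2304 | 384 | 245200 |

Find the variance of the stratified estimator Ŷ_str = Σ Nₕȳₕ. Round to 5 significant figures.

2.8812 × 10^11

Var(Ŷ_str) = Σₕ Nₕ²(1 − fₕ)sₕ²/nₕ.
Large: 8891²·(1 − 140/8891)·437600/140 = 2.4319664 × 10^11.
Very large: 7454²·(1 − 911/7454)·697000/911 = 3.7314765 × 10^10.
Small: 12962²·(1 − 2218/12962)·76190/2218 = 4.7838158 × 10^9.
Medium: 2304²·(1 − 384/2304)·245200/384 = 2.824704 × 10^9.
Sum = 2.8811992 × 10^11.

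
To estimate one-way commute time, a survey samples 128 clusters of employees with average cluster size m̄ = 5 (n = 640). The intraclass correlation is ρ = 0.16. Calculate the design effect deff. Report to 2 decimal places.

1.64

deff = 1 + (5 − 1)·0.16 = 1 + 0.64 = 1.64.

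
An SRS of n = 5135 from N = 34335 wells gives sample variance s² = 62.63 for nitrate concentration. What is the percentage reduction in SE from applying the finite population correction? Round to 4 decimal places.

7.7805

f = n/N = 5135/34335 = 0.14955585.
SE_no-fpc = √(s²/n) = 0.11043862; SE_fpc = √((1−f)s²/n) = 0.10184598.
Ratio = √(1−f) = 0.92219529. Reduction = 100·(1 − 0.92219529) = 7.7805%.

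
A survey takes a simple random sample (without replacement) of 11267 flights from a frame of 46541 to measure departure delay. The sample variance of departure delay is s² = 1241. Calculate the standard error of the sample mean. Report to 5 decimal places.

Under SRS without replacement, Var(ȳ) = (1 − f)·s²/n with f = n/N = 11267/46541 = 0.24208762.
Var(ȳ) = (1 − 0.24208762)·1241/11267 = 0.75791238·0.11014467 = 0.083480009.
SE(ȳ) = √(0.083480009) = 0.28893.

0.28893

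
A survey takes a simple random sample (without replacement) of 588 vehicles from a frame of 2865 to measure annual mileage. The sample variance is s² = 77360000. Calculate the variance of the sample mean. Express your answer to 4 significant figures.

104600

Under SRS without replacement, Var(ȳ) = (1 − f)·s²/n with f = n/N = 588/2865 = 0.20523560.
Var(ȳ) = (1 − 0.20523560)·77360000/588 = 0.79476440·131564.63 = 104562.88.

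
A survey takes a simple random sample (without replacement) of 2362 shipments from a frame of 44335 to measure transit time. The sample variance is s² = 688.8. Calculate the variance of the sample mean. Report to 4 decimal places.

0.2761

Under SRS without replacement, Var(ȳ) = (1 − f)·s²/n with f = n/N = 2362/44335 = 0.05327619.
Var(ȳ) = (1 − 0.05327619)·688.8/2362 = 0.94672381·0.29161727 = 0.27608102.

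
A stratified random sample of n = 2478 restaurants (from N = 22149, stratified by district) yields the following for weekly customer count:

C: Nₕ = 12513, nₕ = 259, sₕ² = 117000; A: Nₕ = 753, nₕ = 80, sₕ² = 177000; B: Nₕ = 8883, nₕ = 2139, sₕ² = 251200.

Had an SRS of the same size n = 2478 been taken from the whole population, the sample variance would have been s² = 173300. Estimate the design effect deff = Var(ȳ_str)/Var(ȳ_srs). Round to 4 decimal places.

2.5409

Var(ȳ_str) = Σ Wₕ²(1−fₕ)sₕ²/nₕ with Wₕ = Nₕ/22149:
  C: (12513/22149)²·(1−259/12513)·117000/259 = 141.1943
  A: (753/22149)²·(1−80/753)·177000/80 = 2.2855202
  B: (8883/22149)²·(1−2139/8883)·251200/2139 = 14.340947
  → Var(ȳ_str) = 157.82077.
Var(ȳ_srs) = (1 − 2478/22149)·173300/2478 = 62.111151.
deff = 157.82077 / 62.111151 = 2.5409.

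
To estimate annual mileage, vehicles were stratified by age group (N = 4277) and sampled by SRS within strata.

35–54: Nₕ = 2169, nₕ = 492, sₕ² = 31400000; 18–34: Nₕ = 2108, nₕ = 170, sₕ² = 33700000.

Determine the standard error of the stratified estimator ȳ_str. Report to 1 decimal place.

238.7

Var(ȳ_str) = Σₕ Wₕ²(1 − fₕ)sₕ²/nₕ with Wₕ = Nₕ/N, N = 4277.
35–54: Wₕ = 0.50713117; term = 0.50713117²·(1 − 0.22683264)·31400000/492 = 12690.498.
18–34: Wₕ = 0.49286883; term = 0.49286883²·(1 − 0.08064516)·33700000/170 = 44271.767.
Sum = 56962.265.
SE = √(56962.265) = 238.7.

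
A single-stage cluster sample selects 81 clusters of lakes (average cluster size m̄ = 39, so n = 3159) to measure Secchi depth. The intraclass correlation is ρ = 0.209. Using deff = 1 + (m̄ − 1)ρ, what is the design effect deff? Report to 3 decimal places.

deff = 1 + (39 − 1)·0.209 = 1 + 7.942 = 8.942.

8.942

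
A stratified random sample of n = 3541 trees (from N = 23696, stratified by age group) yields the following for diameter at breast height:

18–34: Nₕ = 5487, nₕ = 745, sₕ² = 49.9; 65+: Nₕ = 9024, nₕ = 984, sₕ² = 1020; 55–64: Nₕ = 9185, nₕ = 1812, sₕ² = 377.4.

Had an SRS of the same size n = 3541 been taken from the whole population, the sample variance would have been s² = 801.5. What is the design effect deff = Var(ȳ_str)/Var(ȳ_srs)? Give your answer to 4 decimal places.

0.8423

Var(ȳ_str) = Σ Wₕ²(1−fₕ)sₕ²/nₕ with Wₕ = Nₕ/23696:
  18–34: (5487/23696)²·(1−745/5487)·49.9/745 = 0.0031037784
  65+: (9024/23696)²·(1−984/9024)·1020/984 = 0.13393995
  55–64: (9185/23696)²·(1−1812/9185)·377.4/1812 = 0.025119848
  → Var(ȳ_str) = 0.16216358.
Var(ȳ_srs) = (1 − 3541/23696)·801.5/3541 = 0.19252421.
deff = 0.16216358 / 0.19252421 = 0.8423.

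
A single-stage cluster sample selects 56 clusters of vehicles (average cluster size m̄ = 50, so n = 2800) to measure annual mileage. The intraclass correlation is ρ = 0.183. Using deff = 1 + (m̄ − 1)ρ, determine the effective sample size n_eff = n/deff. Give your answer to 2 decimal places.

280.93

deff = 1 + (50 − 1)·0.183 = 1 + 8.967 = 9.967.
n_eff = 2800 / 9.967 = 280.93.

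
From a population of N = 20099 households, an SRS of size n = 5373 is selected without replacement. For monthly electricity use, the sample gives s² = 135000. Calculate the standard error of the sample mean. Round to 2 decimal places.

Under SRS without replacement, Var(ȳ) = (1 − f)·s²/n with f = n/N = 5373/20099 = 0.26732673.
Var(ȳ) = (1 − 0.26732673)·135000/5373 = 0.73267327·25.125628 = 18.408876.
SE(ȳ) = √(18.408876) = 4.29.

4.29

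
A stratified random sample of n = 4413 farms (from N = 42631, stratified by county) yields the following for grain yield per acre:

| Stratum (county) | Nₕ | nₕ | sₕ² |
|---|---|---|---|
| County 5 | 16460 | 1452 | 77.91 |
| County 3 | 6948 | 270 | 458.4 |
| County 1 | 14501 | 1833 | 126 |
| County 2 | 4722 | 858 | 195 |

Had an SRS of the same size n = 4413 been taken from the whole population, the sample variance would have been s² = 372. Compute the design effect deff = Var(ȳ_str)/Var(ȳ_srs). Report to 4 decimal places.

0.7922

Var(ȳ_str) = Σ Wₕ²(1−fₕ)sₕ²/nₕ with Wₕ = Nₕ/42631:
  County 5: (16460/42631)²·(1−1452/16460)·77.91/1452 = 0.0072933692
  County 3: (6948/42631)²·(1−270/6948)·458.4/270 = 0.043344703
  County 1: (14501/42631)²·(1−1833/14501)·126/1833 = 0.0069480518
  County 2: (4722/42631)²·(1−858/4722)·195/858 = 0.0022817044
  → Var(ȳ_str) = 0.059867828.
Var(ȳ_srs) = (1 − 4413/42631)·372/4413 = 0.075570353.
deff = 0.059867828 / 0.075570353 = 0.7922.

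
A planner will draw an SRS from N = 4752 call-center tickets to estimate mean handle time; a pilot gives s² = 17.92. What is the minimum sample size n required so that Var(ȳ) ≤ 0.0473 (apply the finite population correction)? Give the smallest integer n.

Without fpc, n₀ = s²/D = 17.92/0.0473 = 378.8584.
With fpc, (1 − n/N)·s²/n ≤ D requires n ≥ n₀/(1 + n₀/N) = 378.8584/(1 + 378.8584/4752) = 350.8838.
Rounding up, n = 351.

351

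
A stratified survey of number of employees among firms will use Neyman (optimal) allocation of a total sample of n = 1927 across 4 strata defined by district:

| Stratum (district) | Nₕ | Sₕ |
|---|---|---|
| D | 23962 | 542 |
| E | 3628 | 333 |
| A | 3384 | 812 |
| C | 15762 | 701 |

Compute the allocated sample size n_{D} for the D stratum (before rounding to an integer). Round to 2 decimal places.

894.05

Neyman allocation: nₕ = n·NₕSₕ / Σⱼ NⱼSⱼ.
Σ NⱼSⱼ = 23962·542 + 3628·333 + 3384·812 + 15762·701 = 2.7992498 × 10^7.
n_{D} = 1927·23962·542 / (2.7992498 × 10^7) = 894.05.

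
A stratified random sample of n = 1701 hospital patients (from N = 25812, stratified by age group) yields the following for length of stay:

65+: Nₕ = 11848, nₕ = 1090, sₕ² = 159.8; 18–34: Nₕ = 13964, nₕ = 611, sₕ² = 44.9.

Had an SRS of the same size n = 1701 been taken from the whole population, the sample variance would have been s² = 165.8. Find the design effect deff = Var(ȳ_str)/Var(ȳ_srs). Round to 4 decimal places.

Var(ȳ_str) = Σ Wₕ²(1−fₕ)sₕ²/nₕ with Wₕ = Nₕ/25812:
  65+: (11848/25812)²·(1−1090/11848)·159.8/1090 = 0.028046815
  18–34: (13964/25812)²·(1−611/13964)·44.9/611 = 0.020566032
  → Var(ȳ_str) = 0.048612847.
Var(ȳ_srs) = (1 − 1701/25812)·165.8/1701 = 0.091048706.
deff = 0.048612847 / 0.091048706 = 0.5339.

0.5339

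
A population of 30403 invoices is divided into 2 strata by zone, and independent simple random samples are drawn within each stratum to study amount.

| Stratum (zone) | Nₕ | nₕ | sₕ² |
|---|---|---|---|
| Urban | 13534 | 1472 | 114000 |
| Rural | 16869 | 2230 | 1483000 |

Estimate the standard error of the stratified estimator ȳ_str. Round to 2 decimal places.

13.83

Var(ȳ_str) = Σₕ Wₕ²(1 − fₕ)sₕ²/nₕ with Wₕ = Nₕ/N, N = 30403.
Urban: Wₕ = 0.44515344; term = 0.44515344²·(1 − 0.10876312)·114000/1472 = 13.677592.
Rural: Wₕ = 0.55484656; term = 0.55484656²·(1 − 0.13219515)·1483000/2230 = 177.66593.
Sum = 191.34352.
SE = √(191.34352) = 13.83.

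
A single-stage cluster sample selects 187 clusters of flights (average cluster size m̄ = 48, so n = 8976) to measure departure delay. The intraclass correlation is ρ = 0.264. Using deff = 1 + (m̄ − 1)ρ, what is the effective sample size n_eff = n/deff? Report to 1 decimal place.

deff = 1 + (48 − 1)·0.264 = 1 + 12.408 = 13.408.
n_eff = 8976 / 13.408 = 669.5.

669.5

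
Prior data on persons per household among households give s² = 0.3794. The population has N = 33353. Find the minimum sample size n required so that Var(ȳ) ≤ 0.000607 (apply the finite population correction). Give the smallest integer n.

Without fpc, n₀ = s²/D = 0.3794/0.000607 = 625.0412.
With fpc, (1 − n/N)·s²/n ≤ D requires n ≥ n₀/(1 + n₀/N) = 625.0412/(1 + 625.0412/33353) = 613.5433.
Rounding up, n = 614.

614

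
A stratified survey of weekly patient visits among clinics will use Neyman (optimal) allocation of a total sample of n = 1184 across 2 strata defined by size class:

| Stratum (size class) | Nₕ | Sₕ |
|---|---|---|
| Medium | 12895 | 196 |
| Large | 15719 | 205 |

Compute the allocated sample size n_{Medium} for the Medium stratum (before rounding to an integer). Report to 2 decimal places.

520.45

Neyman allocation: nₕ = n·NₕSₕ / Σⱼ NⱼSⱼ.
Σ NⱼSⱼ = 12895·196 + 15719·205 = 5.749815 × 10^6.
n_{Medium} = 1184·12895·196 / (5.749815 × 10^6) = 520.45.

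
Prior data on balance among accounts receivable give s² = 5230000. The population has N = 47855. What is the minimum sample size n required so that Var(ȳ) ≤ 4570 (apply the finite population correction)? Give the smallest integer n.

1118

Without fpc, n₀ = s²/D = 5230000/4570 = 1144.4201.
With fpc, (1 − n/N)·s²/n ≤ D requires n ≥ n₀/(1 + n₀/N) = 1144.4201/(1 + 1144.4201/47855) = 1117.6913.
Rounding up, n = 1118.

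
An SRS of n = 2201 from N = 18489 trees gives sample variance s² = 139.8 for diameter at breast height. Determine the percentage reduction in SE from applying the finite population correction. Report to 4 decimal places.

6.1407

f = n/N = 2201/18489 = 0.11904376.
SE_no-fpc = √(s²/n) = 0.25202497; SE_fpc = √((1−f)s²/n) = 0.23654879.
Ratio = √(1−f) = 0.93859269. Reduction = 100·(1 − 0.93859269) = 6.1407%.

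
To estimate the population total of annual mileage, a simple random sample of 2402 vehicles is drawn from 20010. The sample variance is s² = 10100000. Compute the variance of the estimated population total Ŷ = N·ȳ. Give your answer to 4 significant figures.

Var(Ŷ) = N²·Var(ȳ) = N²·(1 − n/N)·s²/n.
f = 2402/20010 = 0.12003998; Var(ȳ) = 0.87996002·10100000/2402 = 3700.0817.
Var(Ŷ) = 20010² · 3700.0817 = 1.4815131 × 10^12.

1.482 × 10^12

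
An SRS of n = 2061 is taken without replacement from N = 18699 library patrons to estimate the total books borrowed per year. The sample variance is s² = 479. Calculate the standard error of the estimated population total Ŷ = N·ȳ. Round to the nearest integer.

Var(Ŷ) = N²·Var(ȳ) = N²·(1 − n/N)·s²/n.
f = 2061/18699 = 0.11021980; Var(ȳ) = 0.88978020·479/2061 = 0.20679511.
Var(Ŷ) = 18699² · 0.20679511 = 7.2306448 × 10^7.
SE(Ŷ) = √(7.2306448 × 10^7) = 8503.

8503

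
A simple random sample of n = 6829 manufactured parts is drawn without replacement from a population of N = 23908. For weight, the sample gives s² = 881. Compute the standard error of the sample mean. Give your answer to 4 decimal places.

Under SRS without replacement, Var(ȳ) = (1 − f)·s²/n with f = n/N = 6829/23908 = 0.28563661.
Var(ȳ) = (1 − 0.28563661)·881/6829 = 0.71436339·0.12900864 = 0.09215905.
SE(ȳ) = √(0.09215905) = 0.3036.

0.3036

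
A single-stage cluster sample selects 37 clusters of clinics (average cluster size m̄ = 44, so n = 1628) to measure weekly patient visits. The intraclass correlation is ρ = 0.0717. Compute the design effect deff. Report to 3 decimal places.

4.083

deff = 1 + (44 − 1)·0.0717 = 1 + 3.0831 = 4.0831.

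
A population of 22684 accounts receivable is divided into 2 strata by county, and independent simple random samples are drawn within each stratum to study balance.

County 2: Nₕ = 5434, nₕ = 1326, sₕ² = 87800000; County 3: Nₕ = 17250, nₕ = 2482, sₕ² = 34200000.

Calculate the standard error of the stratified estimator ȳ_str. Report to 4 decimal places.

98.4594

Var(ȳ_str) = Σₕ Wₕ²(1 − fₕ)sₕ²/nₕ with Wₕ = Nₕ/N, N = 22684.
County 2: Wₕ = 0.23955211; term = 0.23955211²·(1 − 0.24401914)·87800000/1326 = 2872.5116.
County 3: Wₕ = 0.76044789; term = 0.76044789²·(1 − 0.14388406)·34200000/2482 = 6821.7506.
Sum = 9694.2622.
SE = √(9694.2622) = 98.4594.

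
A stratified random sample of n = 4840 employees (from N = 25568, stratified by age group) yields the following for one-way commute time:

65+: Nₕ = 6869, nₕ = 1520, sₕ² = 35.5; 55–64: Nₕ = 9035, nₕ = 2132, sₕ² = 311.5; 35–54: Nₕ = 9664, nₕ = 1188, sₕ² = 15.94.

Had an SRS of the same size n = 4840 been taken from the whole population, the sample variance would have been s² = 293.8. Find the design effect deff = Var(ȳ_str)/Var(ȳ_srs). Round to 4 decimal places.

0.3441

Var(ȳ_str) = Σ Wₕ²(1−fₕ)sₕ²/nₕ with Wₕ = Nₕ/25568:
  65+: (6869/25568)²·(1−1520/6869)·35.5/1520 = 0.0013126755
  55–64: (9035/25568)²·(1−2132/9035)·311.5/2132 = 0.013939377
  35–54: (9664/25568)²·(1−1188/9664)·15.94/1188 = 0.0016812265
  → Var(ȳ_str) = 0.016933279.
Var(ȳ_srs) = (1 − 4840/25568)·293.8/4840 = 0.049211553.
deff = 0.016933279 / 0.049211553 = 0.3441.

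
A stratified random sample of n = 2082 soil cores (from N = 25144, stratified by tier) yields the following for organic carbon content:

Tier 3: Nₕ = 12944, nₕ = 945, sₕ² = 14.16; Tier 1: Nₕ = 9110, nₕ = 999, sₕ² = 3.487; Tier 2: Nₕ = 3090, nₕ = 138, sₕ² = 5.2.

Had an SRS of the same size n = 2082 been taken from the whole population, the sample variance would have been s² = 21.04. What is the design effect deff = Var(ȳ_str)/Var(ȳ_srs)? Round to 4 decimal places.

0.4998

Var(ȳ_str) = Σ Wₕ²(1−fₕ)sₕ²/nₕ with Wₕ = Nₕ/25144:
  Tier 3: (12944/25144)²·(1−945/12944)·14.16/945 = 0.0036810886
  Tier 1: (9110/25144)²·(1−999/9110)·3.487/999 = 4.0795335 × 10^-4
  Tier 2: (3090/25144)²·(1−138/3090)·5.2/138 = 5.4366372 × 10^-4
  → Var(ȳ_str) = 0.0046327057.
Var(ȳ_srs) = (1 − 2082/25144)·21.04/2082 = 0.0092688875.
deff = 0.0046327057 / 0.0092688875 = 0.4998.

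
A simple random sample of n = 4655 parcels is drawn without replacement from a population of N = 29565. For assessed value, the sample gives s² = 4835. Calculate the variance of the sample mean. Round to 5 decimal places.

0.87513

Under SRS without replacement, Var(ȳ) = (1 − f)·s²/n with f = n/N = 4655/29565 = 0.15744969.
Var(ȳ) = (1 − 0.15744969)·4835/4655 = 0.84255031·1.0386681 = 0.87513013.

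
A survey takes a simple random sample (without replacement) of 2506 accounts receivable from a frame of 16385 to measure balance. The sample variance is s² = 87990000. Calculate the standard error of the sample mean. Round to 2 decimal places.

Under SRS without replacement, Var(ȳ) = (1 − f)·s²/n with f = n/N = 2506/16385 = 0.15294477.
Var(ȳ) = (1 − 0.15294477)·87990000/2506 = 0.84705523·35111.732 = 29741.576.
SE(ȳ) = √(29741.576) = 172.46.

172.46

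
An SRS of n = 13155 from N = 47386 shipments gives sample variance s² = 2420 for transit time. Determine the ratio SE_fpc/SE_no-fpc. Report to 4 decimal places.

f = n/N = 13155/47386 = 0.27761364.
SE_no-fpc = √(s²/n) = 0.42890613; SE_fpc = √((1−f)s²/n) = 0.36454154.
Ratio = √(1−f) = 0.84993315.

0.8499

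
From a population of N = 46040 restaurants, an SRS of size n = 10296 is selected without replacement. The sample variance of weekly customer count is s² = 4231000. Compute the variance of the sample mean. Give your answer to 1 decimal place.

Under SRS without replacement, Var(ȳ) = (1 − f)·s²/n with f = n/N = 10296/46040 = 0.22363162.
Var(ȳ) = (1 − 0.22363162)·4231000/10296 = 0.77636838·410.93629 = 319.03794.

319.0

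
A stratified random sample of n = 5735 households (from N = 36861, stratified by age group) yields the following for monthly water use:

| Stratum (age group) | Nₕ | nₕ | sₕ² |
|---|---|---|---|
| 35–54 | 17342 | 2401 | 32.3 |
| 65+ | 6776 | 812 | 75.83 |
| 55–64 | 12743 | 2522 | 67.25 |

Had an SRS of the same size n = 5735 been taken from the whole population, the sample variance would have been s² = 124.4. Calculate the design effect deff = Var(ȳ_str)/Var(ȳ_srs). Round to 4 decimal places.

0.4313

Var(ȳ_str) = Σ Wₕ²(1−fₕ)sₕ²/nₕ with Wₕ = Nₕ/36861:
  35–54: (17342/36861)²·(1−2401/17342)·32.3/2401 = 0.0025653994
  65+: (6776/36861)²·(1−812/6776)·75.83/812 = 0.0027775497
  55–64: (12743/36861)²·(1−2522/12743)·67.25/2522 = 0.0025561012
  → Var(ȳ_str) = 0.0078990503.
Var(ȳ_srs) = (1 − 5735/36861)·124.4/5735 = 0.018316528.
deff = 0.0078990503 / 0.018316528 = 0.4313.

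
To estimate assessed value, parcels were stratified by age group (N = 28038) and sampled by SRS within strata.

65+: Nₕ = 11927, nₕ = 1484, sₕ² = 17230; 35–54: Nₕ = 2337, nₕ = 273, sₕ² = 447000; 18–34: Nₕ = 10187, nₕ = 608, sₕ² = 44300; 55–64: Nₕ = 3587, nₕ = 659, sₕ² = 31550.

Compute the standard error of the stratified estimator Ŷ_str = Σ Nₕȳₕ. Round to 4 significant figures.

Var(Ŷ_str) = Σₕ Nₕ²(1 − fₕ)sₕ²/nₕ.
65+: 11927²·(1 − 1484/11927)·17230/1484 = 1.4461318 × 10^9.
35–54: 2337²·(1 − 273/2337)·447000/273 = 7.89793 × 10^9.
18–34: 10187²·(1 − 608/10187)·44300/608 = 7.1099513 × 10^9.
55–64: 3587²·(1 − 659/3587)·31550/659 = 5.0282446 × 10^8.
Sum = 1.6956838 × 10^10.
SE = √(1.6956838 × 10^10) = 130200.

130200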